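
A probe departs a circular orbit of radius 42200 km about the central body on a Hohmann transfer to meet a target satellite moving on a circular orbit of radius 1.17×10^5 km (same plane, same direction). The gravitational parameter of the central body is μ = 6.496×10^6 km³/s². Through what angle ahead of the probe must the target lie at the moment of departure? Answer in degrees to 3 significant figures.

Transfer-ellipse semi-major axis a_t = (r₁ + r₂)/2 = (42200 + 1.170×10^5)/2 = 79600 km.
The half-period of the transfer ellipse is t = π√(a_t³/μ) = 27680 s.
Target angular speed ω₂ = √(μ/r₂³) = 6.369×10^-5 rad/s.
Angle swept by the target during transfer: ω₂·t = 1.763 rad = 101.0°.
The probe traverses 180° on the transfer ellipse, so the target must lead by 180° − 101.0° = 79.0°.

φ = 79.0°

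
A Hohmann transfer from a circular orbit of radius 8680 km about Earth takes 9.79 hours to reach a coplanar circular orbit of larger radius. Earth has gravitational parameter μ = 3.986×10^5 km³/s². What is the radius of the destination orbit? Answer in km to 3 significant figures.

r₂ = 65100 km

Transfer time t = 9.79 hours = 35244 s, and t = π√(a_t³/μ).
So a_t = (μ t²/π²)^(1/3) = (3.986×10^5 × (35244)² / π²)^(1/3) = 36881 km.
Since a_t = (r₁ + r₂)/2, r₂ = 2a_t − r₁ = 2×36881 − 8680 = 65082 km.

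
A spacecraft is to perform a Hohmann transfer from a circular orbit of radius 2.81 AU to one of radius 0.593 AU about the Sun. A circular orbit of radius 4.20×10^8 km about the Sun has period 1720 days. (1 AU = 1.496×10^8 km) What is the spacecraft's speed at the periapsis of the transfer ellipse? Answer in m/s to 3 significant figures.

v = 49700 m/s

From Kepler's third law T² = 4π²r³/μ at r = 4.20×10^8 km, T = 1720 days = 1720 × 86400 s = 1.48608×10^8 s: μ = 4π²r³/T² = 1.32441×10^11 km³/s².
In km: r₁ = 2.81 × 1.496×10^8 = 4.20376×10^8 km; r₂ = 0.593 × 1.496×10^8 = 8.87128×10^7 km.
Semi-major axis of the transfer orbit: a_t = (4.20376×10^8 + 8.87128×10^7)/2 = 2.545444×10^8 km.
At periapsis, r = 8.87128×10^7 km.
Vis-viva: v = √[μ(2/r − 1/a_t)] = √[1.32441×10^11 × (2/8.87128×10^7 − 1/2.545444×10^8)] = 49.65 km/s.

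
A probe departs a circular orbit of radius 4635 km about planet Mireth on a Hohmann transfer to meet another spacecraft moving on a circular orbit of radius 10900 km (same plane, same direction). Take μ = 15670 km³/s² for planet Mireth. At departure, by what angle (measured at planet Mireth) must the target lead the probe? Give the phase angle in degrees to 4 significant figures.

φ = 71.72°

Semi-major axis of the transfer orbit: a_t = (4635 + 10900)/2 = 7767.5 km.
The half-period of the transfer ellipse is t = π√(a_t³/μ) = 17181 s.
Target angular speed ω₂ = √(μ/r₂³) = 1.1000×10^-4 rad/s.
Angle swept by the target during transfer: ω₂·t = 1.8899 rad = 108.28°.
The probe traverses 180° on the transfer ellipse, so the target must lead by 180° − 108.28° = 71.72°.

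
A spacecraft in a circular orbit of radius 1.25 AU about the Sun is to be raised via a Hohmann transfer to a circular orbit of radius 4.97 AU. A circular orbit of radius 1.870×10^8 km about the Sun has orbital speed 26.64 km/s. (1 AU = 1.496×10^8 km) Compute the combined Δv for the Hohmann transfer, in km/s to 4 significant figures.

From the circular-orbit relation v² = μ/r at r = 1.870×10^8 km: μ = v²r = (26.64)² × 1.870×10^8 = 1.32712×10^11 km³/s².
In km: r₁ = 1.25 × 1.496×10^8 = 1.870×10^8 km; r₂ = 4.97 × 1.496×10^8 = 7.43512×10^8 km.
The Hohmann ellipse has a_t = (r₁ + r₂)/2 = 4.65256×10^8 km.
Circular speed at r₁: v₁ = √(μ/r₁) = √(1.32712×10^11/1.870×10^8) = 26.640 km/s.
On the transfer ellipse at r₁, vis-viva equation gives v_p = √[μ(2/r₁ − 1/a_t)] = 33.677 km/s.
First burn Δv₁ = |v_p − v₁| = 7.037 km/s.
Circular speed at r₂: v₂ = √(μ/r₂) = 13.36 km/s.
Transfer-orbit speed at r₂: v_a = √[μ(2/r₂ − 1/a_t)] = 8.470 km/s.
Second burn Δv₂ = |v₂ − v_a| = 4.890 km/s.
Δv = Δv₁ + Δv₂ = 7.037 + 4.890 = 11.93 km/s.

Δv = 11.93 km/s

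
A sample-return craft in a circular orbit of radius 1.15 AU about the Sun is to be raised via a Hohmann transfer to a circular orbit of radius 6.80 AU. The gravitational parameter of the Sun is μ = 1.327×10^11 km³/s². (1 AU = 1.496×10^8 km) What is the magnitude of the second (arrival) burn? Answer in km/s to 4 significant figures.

In km: r₁ = 1.15 × 1.496×10^8 = 1.7204×10^8 km; r₂ = 6.80 × 1.496×10^8 = 1.01728×10^9 km.
The Hohmann ellipse has a_t = (r₁ + r₂)/2 = 5.9466×10^8 km.
On the circular orbit at r = 1.01728×10^9 km, v_c = √(μ/r) = 11.421 km/s.
Transfer-orbit speed at the same r (vis-viva, a = a_t): v_t = √[μ(2/r − 1/a_t)] = 6.1432 km/s.
Δv₂ = |v_t − v_c| = |6.1432 − 11.421| = 5.278 km/s.

Δv₂ = 5.278 km/s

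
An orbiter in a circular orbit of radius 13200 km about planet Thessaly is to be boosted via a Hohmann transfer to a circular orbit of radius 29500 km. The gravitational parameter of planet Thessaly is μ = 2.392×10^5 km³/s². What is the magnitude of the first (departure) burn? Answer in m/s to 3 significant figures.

Δv₁ = 747 m/s

Semi-major axis of the transfer orbit: a_t = (13200 + 29500)/2 = 21350 km.
Circular speed at r = 13200 km: v_c = √(μ/r) = 4.257 km/s.
Vis-viva on the transfer ellipse at r = 13200 km gives v_t = √[μ(2/r − 1/a_t)] = 5.004 km/s.
Δv₁ = |v_t − v_c| = |5.004 − 4.257| = 0.7470 km/s.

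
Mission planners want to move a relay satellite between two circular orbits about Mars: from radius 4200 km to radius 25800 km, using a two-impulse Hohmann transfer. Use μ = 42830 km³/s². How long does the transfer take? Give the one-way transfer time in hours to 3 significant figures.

t = 7.75 hours

The Hohmann ellipse has a_t = (r₁ + r₂)/2 = 15000 km.
Half the transfer-orbit period gives t = π√(a_t³/μ) = 27890 s.
Converting: 27890 s ÷ 3600 s/hour = 7.75 hours.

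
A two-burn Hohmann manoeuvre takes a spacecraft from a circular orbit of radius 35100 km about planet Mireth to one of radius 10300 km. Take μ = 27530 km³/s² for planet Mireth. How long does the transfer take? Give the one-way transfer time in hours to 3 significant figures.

t = 18.0 hours

Semi-major axis of the transfer orbit: a_t = (35100 + 10300)/2 = 22700 km.
Half the transfer-orbit period gives t = π√(a_t³/μ) = 64760 s.
Converting: 64760 s ÷ 3600 s/hour = 18.0 hours.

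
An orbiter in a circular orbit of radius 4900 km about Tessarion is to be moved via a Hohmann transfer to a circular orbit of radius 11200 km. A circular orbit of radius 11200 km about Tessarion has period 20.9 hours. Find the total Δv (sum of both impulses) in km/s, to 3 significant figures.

From Kepler's third law T² = 4π²r³/μ at r = 11200 km, T = 20.9 hours = 20.9 × 3600 s = 75240 s: μ = 4π²r³/T² = 9797.52 km³/s².
Transfer-ellipse semi-major axis a_t = (r₁ + r₂)/2 = (4900 + 11200)/2 = 8050 km.
Circular speed at r₁: v₁ = √(μ/r₁) = √(9797.52/4900) = 1.4140 km/s.
On the transfer ellipse at r₁, vis-viva gives v_p = √[μ(2/r₁ − 1/a_t)] = 1.6679 km/s.
First burn Δv₁ = |v_p − v₁| = 0.2539 km/s.
At r₂, v₂ = √(μ/r₂) = 0.9353 km/s.
Transfer-orbit speed at r₂: v_a = √[μ(2/r₂ − 1/a_t)] = 0.7297 km/s.
Second burn Δv₂ = |v₂ − v_a| = 0.2056 km/s.
Total Δv = Δv₁ + Δv₂ = 0.4595 km/s.

Δv = 0.459 km/s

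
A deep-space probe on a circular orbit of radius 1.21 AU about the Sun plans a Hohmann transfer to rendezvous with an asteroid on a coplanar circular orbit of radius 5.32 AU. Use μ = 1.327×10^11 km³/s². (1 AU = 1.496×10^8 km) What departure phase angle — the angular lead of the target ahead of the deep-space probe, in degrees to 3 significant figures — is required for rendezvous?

In km: r₁ = 1.21 × 1.496×10^8 = 1.81016×10^8 km; r₂ = 5.32 × 1.496×10^8 = 7.95872×10^8 km.
The Hohmann ellipse has a_t = (r₁ + r₂)/2 = 4.88444×10^8 km.
The half-period of the transfer ellipse is t = π√(a_t³/μ) = 9.309719×10^7 s.
Target angular speed ω₂ = √(μ/r₂³) = 1.622447×10^-8 rad/s.
Angle swept by the target during transfer: ω₂·t = 1.51045 rad = 86.54°.
The deep-space probe traverses 180° on the transfer ellipse, so the target must lead by 180° − 86.54° = 93.5°.

φ = 93.5°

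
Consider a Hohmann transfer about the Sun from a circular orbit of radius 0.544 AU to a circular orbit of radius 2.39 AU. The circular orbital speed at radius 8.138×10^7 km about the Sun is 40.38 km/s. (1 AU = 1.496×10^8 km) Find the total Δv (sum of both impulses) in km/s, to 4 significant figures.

From the circular-orbit relation v² = μ/r at r = 8.138×10^7 km: μ = v²r = (40.38)² × 8.138×10^7 = 1.32694×10^11 km³/s².
In km: r₁ = 0.544 × 1.496×10^8 = 8.13824×10^7 km; r₂ = 2.39 × 1.496×10^8 = 3.57544×10^8 km.
The Hohmann ellipse has a_t = (r₁ + r₂)/2 = 2.194632×10^8 km.
At r₁ the circular-orbit speed is v₁ = √(μ/r₁) = 40.38 km/s.
On the transfer ellipse at r₁, vis-viva gives v_p = √[μ(2/r₁ − 1/a_t)] = 51.54 km/s.
First burn Δv₁ = |v_p − v₁| = 11.16 km/s.
Circular speed at r₂: v₂ = √(μ/r₂) = 19.2646 km/s.
Transfer-orbit speed at r₂: v_a = √[μ(2/r₂ − 1/a_t)] = 11.7313 km/s.
Second burn Δv₂ = |v₂ − v_a| = 7.533 km/s.
Total Δv = Δv₁ + Δv₂ = 18.69 km/s.

Δv = 18.69 km/s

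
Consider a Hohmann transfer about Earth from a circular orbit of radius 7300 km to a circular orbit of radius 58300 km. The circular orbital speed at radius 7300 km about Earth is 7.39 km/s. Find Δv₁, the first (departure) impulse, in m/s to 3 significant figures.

Δv₁ = 2460 m/s

From the circular-orbit relation v² = μ/r at r = 7300 km: μ = v²r = (7.39)² × 7300 = 3.98668×10^5 km³/s².
Transfer-ellipse semi-major axis a_t = (r₁ + r₂)/2 = (7300 + 58300)/2 = 32800 km.
Circular speed at r = 7300 km: v_c = √(μ/r) = 7.390 km/s.
Vis-viva on the transfer ellipse at r = 7300 km gives v_t = √[μ(2/r − 1/a_t)] = 9.852 km/s.
Δv₁ = |v_t − v_c| = |9.852 − 7.390| = 2.462 km/s.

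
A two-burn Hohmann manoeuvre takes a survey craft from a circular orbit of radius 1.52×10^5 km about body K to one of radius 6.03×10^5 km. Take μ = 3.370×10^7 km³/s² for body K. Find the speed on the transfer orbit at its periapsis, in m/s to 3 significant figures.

Semi-major axis of the transfer orbit: a_t = (1.520×10^5 + 6.030×10^5)/2 = 3.775×10^5 km.
The periapsis of the transfer ellipse is at r = 1.520×10^5 km.
From the vis-viva equation, v = √[μ(2/r − 1/a_t)] = 18.82 km/s.

v = 18800 m/s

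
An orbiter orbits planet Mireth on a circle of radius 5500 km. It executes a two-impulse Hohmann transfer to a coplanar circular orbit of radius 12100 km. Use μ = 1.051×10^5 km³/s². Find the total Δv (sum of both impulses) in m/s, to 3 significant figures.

Δv = 1370 m/s

Semi-major axis of the transfer orbit: a_t = (5500 + 12100)/2 = 8800 km.
Circular speed at r₁: v₁ = √(μ/r₁) = √(1.051×10^5/5500) = 4.3714 km/s.
On the transfer ellipse at r₁, vis-viva equation gives v_p = √[μ(2/r₁ − 1/a_t)] = 5.1259 km/s.
First burn Δv₁ = |v_p − v₁| = 0.7545 km/s.
At r₂, v₂ = √(μ/r₂) = 2.9472 km/s.
Transfer-orbit speed at r₂: v_a = √[μ(2/r₂ − 1/a_t)] = 2.3300 km/s.
Second burn Δv₂ = |v₂ − v_a| = 0.6172 km/s.
Total Δv = Δv₁ + Δv₂ = 1.372 km/s.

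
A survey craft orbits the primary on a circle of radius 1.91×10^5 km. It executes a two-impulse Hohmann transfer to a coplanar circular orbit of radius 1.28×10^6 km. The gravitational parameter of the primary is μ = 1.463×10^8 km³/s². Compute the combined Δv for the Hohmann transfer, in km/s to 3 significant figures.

Semi-major axis of the transfer orbit: a_t = (1.910×10^5 + 1.280×10^6)/2 = 7.355×10^5 km.
At r₁ the circular-orbit speed is v₁ = √(μ/r₁) = 27.67614 km/s.
Transfer-orbit speed at r₁ (vis-viva equation): v_p = √[μ(2/r₁ − 1/a_t)] = 36.51061 km/s.
First burn Δv₁ = |v_p − v₁| = 8.834 km/s.
At r₂, v₂ = √(μ/r₂) = 10.691 km/s.
Transfer-orbit speed at r₂: v_a = √[μ(2/r₂ − 1/a_t)] = 5.4481 km/s.
Second burn Δv₂ = |v₂ − v_a| = 5.243 km/s.
Δv = Δv₁ + Δv₂ = 8.834 + 5.243 = 14.08 km/s.

Δv = 14.1 km/s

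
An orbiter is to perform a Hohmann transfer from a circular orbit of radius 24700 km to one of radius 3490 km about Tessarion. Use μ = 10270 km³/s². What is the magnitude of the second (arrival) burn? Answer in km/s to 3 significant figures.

Δv₂ = 0.555 km/s

Transfer-ellipse semi-major axis a_t = (r₁ + r₂)/2 = (24700 + 3490)/2 = 14095 km.
On the circular orbit at r = 3490 km, v_c = √(μ/r) = 1.7154 km/s.
Vis-viva on the transfer ellipse at r = 3490 km gives v_t = √[μ(2/r − 1/a_t)] = 2.2708 km/s.
Δv₂ = |v_t − v_c| = |2.2708 − 1.7154| = 0.5554 km/s.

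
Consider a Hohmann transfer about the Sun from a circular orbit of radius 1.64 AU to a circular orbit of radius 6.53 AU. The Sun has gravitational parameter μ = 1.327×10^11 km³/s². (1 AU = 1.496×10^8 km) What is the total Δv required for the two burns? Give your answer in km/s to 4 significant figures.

In km: r₁ = 1.64 × 1.496×10^8 = 2.45344×10^8 km; r₂ = 6.53 × 1.496×10^8 = 9.76888×10^8 km.
Transfer-ellipse semi-major axis a_t = (r₁ + r₂)/2 = (2.45344×10^8 + 9.76888×10^8)/2 = 6.11116×10^8 km.
At r₁ the circular-orbit speed is v₁ = √(μ/r₁) = 23.257 km/s.
On the transfer ellipse at r₁, vis-viva gives v_p = √[μ(2/r₁ − 1/a_t)] = 29.404 km/s.
First burn Δv₁ = |v_p − v₁| = 6.147 km/s.
At r₂, v₂ = √(μ/r₂) = 11.655 km/s.
Transfer-orbit speed at r₂: v_a = √[μ(2/r₂ − 1/a_t)] = 7.3848 km/s.
Second burn Δv₂ = |v₂ − v_a| = 4.270 km/s.
Δv = Δv₁ + Δv₂ = 6.147 + 4.270 = 10.42 km/s.

Δv = 10.42 km/s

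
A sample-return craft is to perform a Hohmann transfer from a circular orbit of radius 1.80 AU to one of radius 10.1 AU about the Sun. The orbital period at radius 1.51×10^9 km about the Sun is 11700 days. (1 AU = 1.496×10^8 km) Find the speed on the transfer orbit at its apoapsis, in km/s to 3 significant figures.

From Kepler's third law T² = 4π²r³/μ at r = 1.51×10^9 km, T = 11700 days = 11700 × 86400 s = 1.01088×10^9 s: μ = 4π²r³/T² = 1.33012×10^11 km³/s².
In km: r₁ = 1.80 × 1.496×10^8 = 2.6928×10^8 km; r₂ = 10.1 × 1.496×10^8 = 1.51096×10^9 km.
Semi-major axis of the transfer orbit: a_t = (2.6928×10^8 + 1.51096×10^9)/2 = 8.9012×10^8 km.
The apoapsis of the transfer ellipse is at r = 1.51096×10^9 km.
Applying v² = μ(2/r − 1/a_t): v = 5.161 km/s.

v = 5.16 km/s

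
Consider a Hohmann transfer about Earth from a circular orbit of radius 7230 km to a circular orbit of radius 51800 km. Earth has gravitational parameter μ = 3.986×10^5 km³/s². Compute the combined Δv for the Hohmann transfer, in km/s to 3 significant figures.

Semi-major axis of the transfer orbit: a_t = (7230 + 51800)/2 = 29515 km.
At r₁ the circular-orbit speed is v₁ = √(μ/r₁) = 7.425 km/s.
On the transfer ellipse at r₁, v² = μ(2/r − 1/a) gives v_p = √[μ(2/r₁ − 1/a_t)] = 9.837 km/s.
First burn Δv₁ = |v_p − v₁| = 2.412 km/s.
Circular speed at r₂: v₂ = √(μ/r₂) = 2.774 km/s.
Transfer-orbit speed at r₂: v_a = √[μ(2/r₂ − 1/a_t)] = 1.373 km/s.
Second burn Δv₂ = |v₂ − v_a| = 1.401 km/s.
Δv = Δv₁ + Δv₂ = 2.412 + 1.401 = 3.813 km/s.

Δv = 3.81 km/s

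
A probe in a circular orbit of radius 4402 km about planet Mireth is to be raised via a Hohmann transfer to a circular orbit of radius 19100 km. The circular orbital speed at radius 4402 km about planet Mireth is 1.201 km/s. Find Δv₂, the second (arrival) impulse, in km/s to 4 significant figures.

From the circular-orbit relation v² = μ/r at r = 4402 km: μ = v²r = (1.201)² × 4402 = 6349.45 km³/s².
The Hohmann ellipse has a_t = (r₁ + r₂)/2 = 11751 km.
On the circular orbit at r = 19100 km, v_c = √(μ/r) = 0.5766 km/s.
Vis-viva on the transfer ellipse at r = 19100 km gives v_t = √[μ(2/r − 1/a_t)] = 0.3529 km/s.
Δv₂ = |v_t − v_c| = |0.3529 − 0.5766| = 0.2237 km/s.

Δv₂ = 0.2237 km/s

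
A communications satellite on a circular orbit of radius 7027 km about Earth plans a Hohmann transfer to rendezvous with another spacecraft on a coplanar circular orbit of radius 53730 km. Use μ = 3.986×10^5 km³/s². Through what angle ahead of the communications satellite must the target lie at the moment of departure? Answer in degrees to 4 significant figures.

φ = 103.5°

Semi-major axis of the transfer orbit: a_t = (7027 + 53730)/2 = 30378.5 km.
Transfer time t = π√(a_t³/μ) = 26347 s.
Target angular speed ω₂ = √(μ/r₂³) = 5.0692×10^-5 rad/s.
Angle swept by the target during transfer: ω₂·t = 1.3356 rad = 76.52°.
Arrival is 180° from departure on the ellipse, so φ = 180° − 76.52° = 103.5°.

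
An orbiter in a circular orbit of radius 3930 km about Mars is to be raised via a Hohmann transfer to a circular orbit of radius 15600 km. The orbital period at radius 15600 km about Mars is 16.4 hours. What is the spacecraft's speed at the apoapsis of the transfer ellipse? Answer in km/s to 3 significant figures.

From Kepler's third law T² = 4π²r³/μ at r = 15600 km, T = 16.4 hours = 16.4 × 3600 s = 59040 s: μ = 4π²r³/T² = 42997.3 km³/s².
The Hohmann ellipse has a_t = (r₁ + r₂)/2 = 9765 km.
At apoapsis, r = 15600 km.
Vis-viva: v = √[μ(2/r − 1/a_t)] = √[42997.3 × (2/15600 − 1/9765)] = 1.053 km/s.

v = 1.05 km/s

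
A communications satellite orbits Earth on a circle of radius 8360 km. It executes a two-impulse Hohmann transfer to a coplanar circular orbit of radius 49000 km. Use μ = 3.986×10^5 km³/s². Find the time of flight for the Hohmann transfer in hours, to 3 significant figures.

Transfer-ellipse semi-major axis a_t = (r₁ + r₂)/2 = (8360 + 49000)/2 = 28680 km.
By Kepler's third law the transfer-orbit period is T = 2π√(a_t³/μ), so t = T/2 = 24170 s.
Converting: 24170 s ÷ 3600 s/hour = 6.71 hours.

t = 6.71 hours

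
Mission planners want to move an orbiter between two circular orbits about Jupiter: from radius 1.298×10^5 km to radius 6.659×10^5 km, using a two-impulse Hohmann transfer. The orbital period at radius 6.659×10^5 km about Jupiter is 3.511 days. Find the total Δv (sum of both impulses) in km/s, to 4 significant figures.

Δv = 15.09 km/s

From Kepler's third law T² = 4π²r³/μ at r = 6.659×10^5 km, T = 3.511 days = 3.511 × 86400 s = 3.033504×10^5 s: μ = 4π²r³/T² = 1.26677×10^8 km³/s².
Semi-major axis of the transfer orbit: a_t = (1.298×10^5 + 6.659×10^5)/2 = 3.9785×10^5 km.
Circular speed at r₁: v₁ = √(μ/r₁) = √(1.26677×10^8/1.298×10^5) = 31.240 km/s.
Transfer-orbit speed at r₁ (vis-viva equation): v_p = √[μ(2/r₁ − 1/a_t)] = 40.416 km/s.
First burn Δv₁ = |v_p − v₁| = 9.176 km/s.
At r₂, v₂ = √(μ/r₂) = 13.7925 km/s.
Transfer-orbit speed at r₂: v_a = √[μ(2/r₂ − 1/a_t)] = 7.87811 km/s.
Second burn Δv₂ = |v₂ − v_a| = 5.914 km/s.
Total Δv = Δv₁ + Δv₂ = 15.09 km/s.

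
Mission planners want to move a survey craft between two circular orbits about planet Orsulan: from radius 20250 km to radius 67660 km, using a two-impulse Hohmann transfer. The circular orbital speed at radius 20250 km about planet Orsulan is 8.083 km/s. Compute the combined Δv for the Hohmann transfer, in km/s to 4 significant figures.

Δv = 3.366 km/s

From the circular-orbit relation v² = μ/r at r = 20250 km: μ = v²r = (8.083)² × 20250 = 1.32303×10^6 km³/s².
The Hohmann ellipse has a_t = (r₁ + r₂)/2 = 43955 km.
Circular speed at r₁: v₁ = √(μ/r₁) = √(1.32303×10^6/20250) = 8.0830 km/s.
On the transfer ellipse at r₁, vis-viva gives v_p = √[μ(2/r₁ − 1/a_t)] = 10.028 km/s.
First burn Δv₁ = |v_p − v₁| = 1.945 km/s.
At r₂, v₂ = √(μ/r₂) = 4.422 km/s.
Transfer-orbit speed at r₂: v_a = √[μ(2/r₂ − 1/a_t)] = 3.001 km/s.
Second burn Δv₂ = |v₂ − v_a| = 1.421 km/s.
Total Δv = Δv₁ + Δv₂ = 3.366 km/s.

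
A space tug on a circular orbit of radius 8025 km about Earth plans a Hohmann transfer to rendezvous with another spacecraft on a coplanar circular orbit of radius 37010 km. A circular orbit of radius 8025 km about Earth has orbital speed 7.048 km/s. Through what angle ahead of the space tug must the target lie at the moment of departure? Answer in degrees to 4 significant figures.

φ = 94.58°

From the circular-orbit relation v² = μ/r at r = 8025 km: μ = v²r = (7.048)² × 8025 = 3.98636×10^5 km³/s².
Transfer-ellipse semi-major axis a_t = (r₁ + r₂)/2 = (8025 + 37010)/2 = 22517.5 km.
Transfer time t = π√(a_t³/μ) = 16813 s.
Target angular speed ω₂ = √(μ/r₂³) = 8.8677×10^-5 rad/s.
Angle swept by the target during transfer: ω₂·t = 1.4909 rad = 85.42°.
The space tug traverses 180° on the transfer ellipse, so the target must lead by 180° − 85.42° = 94.58°.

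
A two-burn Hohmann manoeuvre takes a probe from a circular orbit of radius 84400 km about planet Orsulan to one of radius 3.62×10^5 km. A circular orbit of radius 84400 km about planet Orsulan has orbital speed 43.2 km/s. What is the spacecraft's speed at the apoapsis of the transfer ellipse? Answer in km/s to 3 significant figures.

From the circular-orbit relation v² = μ/r at r = 84400 km: μ = v²r = (43.2)² × 84400 = 1.57511×10^8 km³/s².
The Hohmann ellipse has a_t = (r₁ + r₂)/2 = 2.232×10^5 km.
At apoapsis, r = 3.620×10^5 km.
Vis-viva: v = √[μ(2/r − 1/a_t)] = √[1.57511×10^8 × (2/3.620×10^5 − 1/2.232×10^5)] = 12.83 km/s.

v = 12.8 km/s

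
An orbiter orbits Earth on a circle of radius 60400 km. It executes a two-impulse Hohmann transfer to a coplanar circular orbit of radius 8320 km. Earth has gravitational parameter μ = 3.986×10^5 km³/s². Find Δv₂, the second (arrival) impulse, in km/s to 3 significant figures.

Δv₂ = 2.26 km/s

The Hohmann ellipse has a_t = (r₁ + r₂)/2 = 34360 km.
On the circular orbit at r = 8320 km, v_c = √(μ/r) = 6.922 km/s.
Vis-viva on the transfer ellipse at r = 8320 km gives v_t = √[μ(2/r − 1/a_t)] = 9.177 km/s.
Δv₂ = |v_t − v_c| = |9.177 − 6.922| = 2.255 km/s.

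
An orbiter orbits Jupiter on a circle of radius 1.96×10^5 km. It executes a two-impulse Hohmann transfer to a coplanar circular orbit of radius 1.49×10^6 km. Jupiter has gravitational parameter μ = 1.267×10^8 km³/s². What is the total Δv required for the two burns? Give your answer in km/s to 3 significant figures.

Semi-major axis of the transfer orbit: a_t = (1.960×10^5 + 1.490×10^6)/2 = 8.430×10^5 km.
At r₁ the circular-orbit speed is v₁ = √(μ/r₁) = 25.425 km/s.
On the transfer ellipse at r₁, vis-viva gives v_p = √[μ(2/r₁ − 1/a_t)] = 33.802 km/s.
First burn Δv₁ = |v_p − v₁| = 8.377 km/s.
Circular speed at r₂: v₂ = √(μ/r₂) = 9.221 km/s.
Transfer-orbit speed at r₂: v_a = √[μ(2/r₂ − 1/a_t)] = 4.446 km/s.
Second burn Δv₂ = |v₂ − v_a| = 4.775 km/s.
Δv = Δv₁ + Δv₂ = 8.377 + 4.775 = 13.15 km/s.

Δv = 13.2 km/s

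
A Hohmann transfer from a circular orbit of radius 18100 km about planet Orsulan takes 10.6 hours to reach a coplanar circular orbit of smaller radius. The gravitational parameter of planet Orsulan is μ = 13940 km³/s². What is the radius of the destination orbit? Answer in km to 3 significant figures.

r₂ = 7330 km

Transfer time t = 10.6 hours = 38160 s, and t = π√(a_t³/μ).
So a_t = (μ t²/π²)^(1/3) = (13940 × (38160)² / π²)^(1/3) = 12717 km.
Since a_t = (r₁ + r₂)/2, r₂ = 2a_t − r₁ = 2×12717 − 18100 = 7334 km.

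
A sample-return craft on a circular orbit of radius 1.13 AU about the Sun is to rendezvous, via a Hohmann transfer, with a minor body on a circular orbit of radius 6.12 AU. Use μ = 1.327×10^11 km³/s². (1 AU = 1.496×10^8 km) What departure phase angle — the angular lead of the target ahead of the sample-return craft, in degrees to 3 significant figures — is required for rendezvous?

In km: r₁ = 1.13 × 1.496×10^8 = 1.69048×10^8 km; r₂ = 6.12 × 1.496×10^8 = 9.15552×10^8 km.
Semi-major axis of the transfer orbit: a_t = (1.69048×10^8 + 9.15552×10^8)/2 = 5.423×10^8 km.
The half-period of the transfer ellipse is t = π√(a_t³/μ) = 1.089115×10^8 s.
The target's mean motion on its circular orbit is ω₂ = √(μ/r₂³) = 1.314955×10^-8 rad/s.
Angle swept by the target during transfer: ω₂·t = 1.43214 rad = 82.06°.
Arrival is 180° from departure on the ellipse, so φ = 180° − 82.06° = 97.9°.

φ = 97.9°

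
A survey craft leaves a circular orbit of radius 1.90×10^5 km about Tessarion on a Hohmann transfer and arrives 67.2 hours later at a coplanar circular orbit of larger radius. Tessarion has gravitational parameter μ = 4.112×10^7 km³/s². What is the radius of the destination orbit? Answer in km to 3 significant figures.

r₂ = 1.06×10^6 km

Transfer time t = 67.2 hours = 2.4192×10^5 s, and t = π√(a_t³/μ).
So a_t = (μ t²/π²)^(1/3) = (4.112×10^7 × (2.4192×10^5)² / π²)^(1/3) = 6.2474×10^5 km.
Since a_t = (r₁ + r₂)/2, r₂ = 2a_t − r₁ = 2×6.2474×10^5 − 1.900×10^5 = 1.05948×10^6 km.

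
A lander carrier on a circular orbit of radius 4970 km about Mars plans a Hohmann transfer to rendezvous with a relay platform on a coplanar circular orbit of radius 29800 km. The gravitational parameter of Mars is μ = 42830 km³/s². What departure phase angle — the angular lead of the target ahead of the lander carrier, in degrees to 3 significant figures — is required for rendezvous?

φ = 99.8°

Transfer-ellipse semi-major axis a_t = (r₁ + r₂)/2 = (4970 + 29800)/2 = 17385 km.
The half-period of the transfer ellipse is t = π√(a_t³/μ) = 34800 s.
Target angular speed ω₂ = √(μ/r₂³) = 4.023×10^-5 rad/s.
Angle swept by the target during transfer: ω₂·t = 1.400 rad = 80.21°.
Arrival is 180° from departure on the ellipse, so φ = 180° − 80.21° = 99.8°.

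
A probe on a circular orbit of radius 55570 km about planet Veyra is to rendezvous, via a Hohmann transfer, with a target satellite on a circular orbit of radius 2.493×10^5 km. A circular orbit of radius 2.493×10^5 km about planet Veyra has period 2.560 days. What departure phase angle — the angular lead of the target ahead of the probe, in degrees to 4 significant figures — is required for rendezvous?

φ = 93.94°

From Kepler's third law T² = 4π²r³/μ at r = 2.493×10^5 km, T = 2.560 days = 2.560 × 86400 s = 2.21184×10^5 s: μ = 4π²r³/T² = 1.25031×10^7 km³/s².
The Hohmann ellipse has a_t = (r₁ + r₂)/2 = 1.52435×10^5 km.
The half-period of the transfer ellipse is t = π√(a_t³/μ) = 52880 s.
The target's mean motion on its circular orbit is ω₂ = √(μ/r₂³) = 2.841×10^-5 rad/s.
Angle swept by the target during transfer: ω₂·t = 1.502 rad = 86.06°.
The probe traverses 180° on the transfer ellipse, so the target must lead by 180° − 86.06° = 93.94°.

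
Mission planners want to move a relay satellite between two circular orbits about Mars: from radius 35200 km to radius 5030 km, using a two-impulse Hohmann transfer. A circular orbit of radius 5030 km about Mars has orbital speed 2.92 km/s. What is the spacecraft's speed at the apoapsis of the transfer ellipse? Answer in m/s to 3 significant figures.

v = 552 m/s

From the circular-orbit relation v² = μ/r at r = 5030 km: μ = v²r = (2.92)² × 5030 = 42887.8 km³/s².
The Hohmann ellipse has a_t = (r₁ + r₂)/2 = 20115 km.
The apoapsis of the transfer ellipse is at r = 35200 km.
Vis-viva: v = √[μ(2/r − 1/a_t)] = √[42887.8 × (2/35200 − 1/20115)] = 0.5520 km/s.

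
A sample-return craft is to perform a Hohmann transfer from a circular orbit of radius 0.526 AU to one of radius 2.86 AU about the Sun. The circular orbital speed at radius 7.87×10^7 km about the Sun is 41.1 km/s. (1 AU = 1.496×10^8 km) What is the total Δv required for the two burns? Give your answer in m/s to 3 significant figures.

From the circular-orbit relation v² = μ/r at r = 7.87×10^7 km: μ = v²r = (41.1)² × 7.87×10^7 = 1.32941×10^11 km³/s².
In km: r₁ = 0.526 × 1.496×10^8 = 7.86896×10^7 km; r₂ = 2.86 × 1.496×10^8 = 4.27856×10^8 km.
Semi-major axis of the transfer orbit: a_t = (7.86896×10^7 + 4.27856×10^8)/2 = 2.532728×10^8 km.
At r₁ the circular-orbit speed is v₁ = √(μ/r₁) = 41.10 km/s.
Transfer-orbit speed at r₁ (vis-viva equation): v_p = √[μ(2/r₁ − 1/a_t)] = 53.42 km/s.
First burn Δv₁ = |v_p − v₁| = 12.32 km/s.
Circular speed at r₂: v₂ = √(μ/r₂) = 17.627 km/s.
Transfer-orbit speed at r₂: v_a = √[μ(2/r₂ − 1/a_t)] = 9.8253 km/s.
Second burn Δv₂ = |v₂ − v_a| = 7.802 km/s.
Total Δv = Δv₁ + Δv₂ = 20.12 km/s.

Δv = 20100 m/s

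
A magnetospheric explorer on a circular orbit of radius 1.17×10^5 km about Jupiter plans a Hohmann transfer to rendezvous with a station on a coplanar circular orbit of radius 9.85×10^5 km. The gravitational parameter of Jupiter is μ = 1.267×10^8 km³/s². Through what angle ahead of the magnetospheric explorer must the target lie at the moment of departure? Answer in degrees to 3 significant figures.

φ = 105°

Semi-major axis of the transfer orbit: a_t = (1.170×10^5 + 9.850×10^5)/2 = 5.510×10^5 km.
The half-period of the transfer ellipse is t = π√(a_t³/μ) = 1.142×10^5 s.
Target angular speed ω₂ = √(μ/r₂³) = 1.151×10^-5 rad/s.
Angle swept by the target during transfer: ω₂·t = 1.3144 rad = 75.31°.
Arrival is 180° from departure on the ellipse, so φ = 180° − 75.31° = 105°.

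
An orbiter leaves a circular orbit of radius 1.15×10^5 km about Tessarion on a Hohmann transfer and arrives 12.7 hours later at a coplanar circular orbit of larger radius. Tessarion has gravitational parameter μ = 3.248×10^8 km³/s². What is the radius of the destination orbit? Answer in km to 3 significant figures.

r₂ = 7.04×10^5 km

Transfer time t = 12.7 hours = 45720 s, and t = π√(a_t³/μ).
So a_t = (μ t²/π²)^(1/3) = (3.248×10^8 × (45720)² / π²)^(1/3) = 4.0974×10^5 km.
Since a_t = (r₁ + r₂)/2, r₂ = 2a_t − r₁ = 2×4.0974×10^5 − 1.150×10^5 = 7.0448×10^5 km.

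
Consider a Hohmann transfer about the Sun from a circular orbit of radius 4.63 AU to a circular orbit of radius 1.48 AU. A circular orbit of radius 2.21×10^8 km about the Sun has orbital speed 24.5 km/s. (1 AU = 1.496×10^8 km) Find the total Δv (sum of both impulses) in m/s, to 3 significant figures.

From the circular-orbit relation v² = μ/r at r = 2.21×10^8 km: μ = v²r = (24.5)² × 2.21×10^8 = 1.32655×10^11 km³/s².
In km: r₁ = 4.63 × 1.496×10^8 = 6.92648×10^8 km; r₂ = 1.48 × 1.496×10^8 = 2.21408×10^8 km.
The Hohmann ellipse has a_t = (r₁ + r₂)/2 = 4.57028×10^8 km.
Circular speed at r₁: v₁ = √(μ/r₁) = √(1.32655×10^11/6.92648×10^8) = 13.839 km/s.
Transfer-orbit speed at r₁ (v² = μ(2/r − 1/a)): v_a = √[μ(2/r₁ − 1/a_t)] = 9.6323 km/s.
First burn Δv₁ = |v_a − v₁| = 4.207 km/s.
Circular speed at r₂: v₂ = √(μ/r₂) = 24.4774 km/s.
Transfer-orbit speed at r₂: v_p = √[μ(2/r₂ − 1/a_t)] = 30.1336 km/s.
Second burn Δv₂ = |v₂ − v_p| = 5.656 km/s.
Total Δv = Δv₁ + Δv₂ = 9.863 km/s.

Δv = 9860 m/s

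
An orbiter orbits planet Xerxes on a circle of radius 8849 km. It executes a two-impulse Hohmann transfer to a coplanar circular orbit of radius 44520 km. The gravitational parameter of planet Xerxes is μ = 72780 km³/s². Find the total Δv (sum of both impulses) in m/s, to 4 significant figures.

Δv = 1379 m/s

The Hohmann ellipse has a_t = (r₁ + r₂)/2 = 26684.5 km.
Circular speed at r₁: v₁ = √(μ/r₁) = √(72780/8849) = 2.8679 km/s.
Transfer-orbit speed at r₁ (vis-viva equation): v_p = √[μ(2/r₁ − 1/a_t)] = 3.7043 km/s.
First burn Δv₁ = |v_p − v₁| = 0.8364 km/s.
At r₂, v₂ = √(μ/r₂) = 1.2786 km/s.
Transfer-orbit speed at r₂: v_a = √[μ(2/r₂ − 1/a_t)] = 0.73629 km/s.
Second burn Δv₂ = |v₂ − v_a| = 0.5423 km/s.
Δv = Δv₁ + Δv₂ = 0.8364 + 0.5423 = 1.379 km/s.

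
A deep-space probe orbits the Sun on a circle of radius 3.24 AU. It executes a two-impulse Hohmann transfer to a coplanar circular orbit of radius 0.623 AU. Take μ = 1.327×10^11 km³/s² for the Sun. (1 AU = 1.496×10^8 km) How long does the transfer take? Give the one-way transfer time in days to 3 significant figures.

In km: r₁ = 3.24 × 1.496×10^8 = 4.84704×10^8 km; r₂ = 0.623 × 1.496×10^8 = 9.32008×10^7 km.
Transfer-ellipse semi-major axis a_t = (r₁ + r₂)/2 = (4.84704×10^8 + 9.32008×10^7)/2 = 2.889524×10^8 km.
By Kepler's third law the transfer-orbit period is T = 2π√(a_t³/μ), so t = T/2 = 4.236×10^7 s.
Converting: 4.236×10^7 s ÷ 86400 s/day = 490 days.

t = 490 days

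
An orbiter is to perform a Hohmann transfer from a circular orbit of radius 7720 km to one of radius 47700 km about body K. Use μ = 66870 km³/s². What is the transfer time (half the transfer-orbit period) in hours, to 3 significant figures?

The Hohmann ellipse has a_t = (r₁ + r₂)/2 = 27710 km.
By Kepler's third law the transfer-orbit period is T = 2π√(a_t³/μ), so t = T/2 = 56040 s.
Converting: 56040 s ÷ 3600 s/hour = 15.6 hours.

t = 15.6 hours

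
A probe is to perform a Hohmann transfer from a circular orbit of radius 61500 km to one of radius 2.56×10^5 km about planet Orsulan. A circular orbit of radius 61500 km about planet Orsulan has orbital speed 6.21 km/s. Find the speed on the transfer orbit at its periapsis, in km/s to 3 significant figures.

v = 7.89 km/s

From the circular-orbit relation v² = μ/r at r = 61500 km: μ = v²r = (6.21)² × 61500 = 2.37169×10^6 km³/s².
The Hohmann ellipse has a_t = (r₁ + r₂)/2 = 1.5875×10^5 km.
The periapsis of the transfer ellipse is at r = 61500 km.
From the vis-viva equation, v = √[μ(2/r − 1/a_t)] = 7.886 km/s.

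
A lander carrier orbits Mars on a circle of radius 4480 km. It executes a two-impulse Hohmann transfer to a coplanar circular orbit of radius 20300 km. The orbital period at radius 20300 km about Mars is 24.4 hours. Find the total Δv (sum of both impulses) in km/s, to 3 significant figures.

Δv = 1.44 km/s

From Kepler's third law T² = 4π²r³/μ at r = 20300 km, T = 24.4 hours = 24.4 × 3600 s = 87840 s: μ = 4π²r³/T² = 42801.9 km³/s².
Transfer-ellipse semi-major axis a_t = (r₁ + r₂)/2 = (4480 + 20300)/2 = 12390 km.
At r₁ the circular-orbit speed is v₁ = √(μ/r₁) = 3.09095 km/s.
Transfer-orbit speed at r₁ (vis-viva equation): v_p = √[μ(2/r₁ − 1/a_t)] = 3.95644 km/s.
First burn Δv₁ = |v_p − v₁| = 0.8655 km/s.
Circular speed at r₂: v₂ = √(μ/r₂) = 1.452 km/s.
Transfer-orbit speed at r₂: v_a = √[μ(2/r₂ − 1/a_t)] = 0.8731 km/s.
Second burn Δv₂ = |v₂ − v_a| = 0.5789 km/s.
Total Δv = Δv₁ + Δv₂ = 1.444 km/s.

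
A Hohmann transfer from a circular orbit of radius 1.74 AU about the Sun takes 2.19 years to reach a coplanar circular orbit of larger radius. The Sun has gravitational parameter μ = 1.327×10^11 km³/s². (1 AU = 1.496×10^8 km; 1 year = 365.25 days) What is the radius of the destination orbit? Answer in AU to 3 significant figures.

In km: r₁ = 1.74 × 1.496×10^8 = 2.60304×10^8 km.
Transfer time t = 2.19 years × 365.25 × 86400 s = 6.9111144×10^7 s, and t = π√(a_t³/μ).
So a_t = (μ t²/π²)^(1/3) = (1.327×10^11 × (6.9111144×10^7)² / π²)^(1/3) = 4.0046×10^8 km.
Since a_t = (r₁ + r₂)/2, r₂ = 2a_t − r₁ = 2×4.0046×10^8 − 2.60304×10^8 = 5.40616×10^8 km.
In AU: r₂ = 5.40616×10^8 / 1.496×10^8 = 3.61 AU.

r₂ = 3.61 AU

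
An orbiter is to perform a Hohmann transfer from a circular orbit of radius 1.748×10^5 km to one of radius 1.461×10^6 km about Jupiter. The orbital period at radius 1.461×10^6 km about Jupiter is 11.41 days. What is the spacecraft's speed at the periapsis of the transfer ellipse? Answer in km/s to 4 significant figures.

v = 35.98 km/s

From Kepler's third law T² = 4π²r³/μ at r = 1.461×10^6 km, T = 11.41 days = 11.41 × 86400 s = 9.85824×10^5 s: μ = 4π²r³/T² = 1.26681×10^8 km³/s².
The Hohmann ellipse has a_t = (r₁ + r₂)/2 = 8.179×10^5 km.
The periapsis of the transfer ellipse is at r = 1.748×10^5 km.
Vis-viva: v = √[μ(2/r − 1/a_t)] = √[1.26681×10^8 × (2/1.748×10^5 − 1/8.179×10^5)] = 35.98 km/s.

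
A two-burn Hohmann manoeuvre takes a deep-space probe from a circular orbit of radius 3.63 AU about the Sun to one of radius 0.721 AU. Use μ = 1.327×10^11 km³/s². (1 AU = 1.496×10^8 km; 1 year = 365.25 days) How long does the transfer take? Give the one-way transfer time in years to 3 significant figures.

In km: r₁ = 3.63 × 1.496×10^8 = 5.43048×10^8 km; r₂ = 0.721 × 1.496×10^8 = 1.078616×10^8 km.
Transfer-ellipse semi-major axis a_t = (r₁ + r₂)/2 = (5.43048×10^8 + 1.078616×10^8)/2 = 3.254548×10^8 km.
By Kepler's third law the transfer-orbit period is T = 2π√(a_t³/μ), so t = T/2 = 5.063×10^7 s.
Converting: 5.063×10^7 s ÷ 3.15576×10^7 s/year (365.25 × 86400) = 1.60 years.

t = 1.60 years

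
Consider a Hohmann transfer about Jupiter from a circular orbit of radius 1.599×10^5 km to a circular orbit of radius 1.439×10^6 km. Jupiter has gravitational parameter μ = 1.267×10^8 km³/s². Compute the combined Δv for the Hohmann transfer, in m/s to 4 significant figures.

Transfer-ellipse semi-major axis a_t = (r₁ + r₂)/2 = (1.599×10^5 + 1.439×10^6)/2 = 7.9945×10^5 km.
At r₁ the circular-orbit speed is v₁ = √(μ/r₁) = 28.149 km/s.
Transfer-orbit speed at r₁ (vis-viva equation): v_p = √[μ(2/r₁ − 1/a_t)] = 37.766 km/s.
First burn Δv₁ = |v_p − v₁| = 9.617 km/s.
At r₂, v₂ = √(μ/r₂) = 9.383 km/s.
Transfer-orbit speed at r₂: v_a = √[μ(2/r₂ − 1/a_t)] = 4.196 km/s.
Second burn Δv₂ = |v₂ − v_a| = 5.187 km/s.
Δv = Δv₁ + Δv₂ = 9.617 + 5.187 = 14.80 km/s.

Δv = 14800 m/s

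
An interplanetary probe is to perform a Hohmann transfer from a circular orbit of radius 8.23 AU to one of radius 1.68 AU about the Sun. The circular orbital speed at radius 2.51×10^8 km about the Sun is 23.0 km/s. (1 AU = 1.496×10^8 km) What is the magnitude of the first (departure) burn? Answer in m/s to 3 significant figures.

Δv₁ = 4340 m/s

From the circular-orbit relation v² = μ/r at r = 2.51×10^8 km: μ = v²r = (23.0)² × 2.51×10^8 = 1.32779×10^11 km³/s².
In km: r₁ = 8.23 × 1.496×10^8 = 1.231208×10^9 km; r₂ = 1.68 × 1.496×10^8 = 2.51328×10^8 km.
The Hohmann ellipse has a_t = (r₁ + r₂)/2 = 7.41268×10^8 km.
Circular speed at r = 1.231208×10^9 km: v_c = √(μ/r) = 10.385 km/s.
Vis-viva on the transfer ellipse at r = 1.231208×10^9 km gives v_t = √[μ(2/r − 1/a_t)] = 6.0469 km/s.
Δv₁ = |v_t − v_c| = |6.0469 − 10.385| = 4.338 km/s.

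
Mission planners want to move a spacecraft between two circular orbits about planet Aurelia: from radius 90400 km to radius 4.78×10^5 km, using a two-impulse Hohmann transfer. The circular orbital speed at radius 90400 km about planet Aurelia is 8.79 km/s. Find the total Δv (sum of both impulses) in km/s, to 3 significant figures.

Δv = 4.28 km/s

From the circular-orbit relation v² = μ/r at r = 90400 km: μ = v²r = (8.79)² × 90400 = 6.98467×10^6 km³/s².
The Hohmann ellipse has a_t = (r₁ + r₂)/2 = 2.842×10^5 km.
At r₁ the circular-orbit speed is v₁ = √(μ/r₁) = 8.79000 km/s.
Transfer-orbit speed at r₁ (v² = μ(2/r − 1/a)): v_p = √[μ(2/r₁ − 1/a_t)] = 11.3996 km/s.
First burn Δv₁ = |v_p − v₁| = 2.6096 km/s.
Circular speed at r₂: v₂ = √(μ/r₂) = 3.8226 km/s.
Transfer-orbit speed at r₂: v_a = √[μ(2/r₂ − 1/a_t)] = 2.1559 km/s.
Second burn Δv₂ = |v₂ − v_a| = 1.6667 km/s.
Δv = Δv₁ + Δv₂ = 2.6096 + 1.6667 = 4.276 km/s.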